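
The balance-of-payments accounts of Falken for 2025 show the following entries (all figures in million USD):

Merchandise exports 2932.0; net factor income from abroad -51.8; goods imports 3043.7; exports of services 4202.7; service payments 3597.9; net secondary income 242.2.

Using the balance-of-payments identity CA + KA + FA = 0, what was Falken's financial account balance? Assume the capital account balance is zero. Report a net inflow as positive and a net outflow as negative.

-683.5

Goods balance = 2932.0 - 3043.7 = -111.7
Services balance = 4202.7 - 3597.9 = 604.8
Trade balance (goods + services) = -111.7 + 604.8 = 493.1
Net primary income = -51.8
Net secondary income = 242.2
Current account = 493.1 + (-51.8) + 242.2 = 683.5
Financial account = -(683.5) = -683.5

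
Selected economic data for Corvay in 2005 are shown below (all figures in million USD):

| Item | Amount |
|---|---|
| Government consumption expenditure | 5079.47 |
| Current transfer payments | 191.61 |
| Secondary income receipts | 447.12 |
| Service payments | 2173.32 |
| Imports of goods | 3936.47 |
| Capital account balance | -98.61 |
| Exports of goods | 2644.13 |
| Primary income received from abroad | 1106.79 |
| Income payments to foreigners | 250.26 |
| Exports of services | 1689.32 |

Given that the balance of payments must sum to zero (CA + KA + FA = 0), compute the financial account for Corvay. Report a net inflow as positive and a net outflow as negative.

762.91

Goods balance = 2644.13 - 3936.47 = -1292.34
Services balance = 1689.32 - 2173.32 = -484.00
Trade balance (goods + services) = -1292.34 + (-484.00) = -1776.34
Net primary income = 1106.79 - 250.26 = 856.53
Net secondary income = 447.12 - 191.61 = 255.51
Current account = -1776.34 + 856.53 + 255.51 = -664.30
Financial account = -(-664.30 + (-98.61)) = 762.91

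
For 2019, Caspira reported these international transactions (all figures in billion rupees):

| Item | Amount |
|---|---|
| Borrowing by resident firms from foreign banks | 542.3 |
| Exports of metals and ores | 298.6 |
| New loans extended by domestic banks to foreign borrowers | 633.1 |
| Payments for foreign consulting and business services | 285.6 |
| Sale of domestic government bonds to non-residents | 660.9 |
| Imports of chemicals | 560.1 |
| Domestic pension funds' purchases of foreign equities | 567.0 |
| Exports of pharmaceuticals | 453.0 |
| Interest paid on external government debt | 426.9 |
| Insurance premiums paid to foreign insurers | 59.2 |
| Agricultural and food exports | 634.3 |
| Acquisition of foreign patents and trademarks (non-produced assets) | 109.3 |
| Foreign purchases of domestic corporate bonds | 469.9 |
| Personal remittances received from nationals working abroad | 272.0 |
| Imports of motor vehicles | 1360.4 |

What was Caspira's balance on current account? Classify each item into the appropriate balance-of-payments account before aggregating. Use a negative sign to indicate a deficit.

-1034.3

Goods: 453.0 + 298.6 + 634.3 - 1360.4 - 560.1 = -534.6
Services: -285.6 - 59.2 = -344.8
Primary income: -426.9
Secondary income: 272.0
Current account = (-534.6) + (-344.8) + (-426.9) + 272.0 = -1034.3
(Excluded from the current account — financial account: borrowing by resident firms from foreign banks 542.3, new loans extended by domestic banks to foreign borrowers 633.1, sale of domestic government bonds to non-residents 660.9, domestic pension funds' purchases of foreign equities 567.0, foreign purchases of domestic corporate bonds 469.9; capital account: acquisition of foreign patents and trademarks (non-produced assets) 109.3.)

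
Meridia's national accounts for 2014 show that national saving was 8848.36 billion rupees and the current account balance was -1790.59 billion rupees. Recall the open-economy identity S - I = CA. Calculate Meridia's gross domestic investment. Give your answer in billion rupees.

I = S - CA = 8848.36 - (-1790.59) = 10638.95

10638.95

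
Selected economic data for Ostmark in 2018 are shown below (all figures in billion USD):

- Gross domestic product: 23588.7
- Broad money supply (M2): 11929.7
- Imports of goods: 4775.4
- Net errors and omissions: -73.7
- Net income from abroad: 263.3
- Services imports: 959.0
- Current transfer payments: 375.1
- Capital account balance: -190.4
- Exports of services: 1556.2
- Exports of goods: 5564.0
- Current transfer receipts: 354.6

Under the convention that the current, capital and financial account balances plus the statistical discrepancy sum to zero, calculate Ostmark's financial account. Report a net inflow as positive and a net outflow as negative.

-1364.5

Goods balance = 5564.0 - 4775.4 = 788.6
Services balance = 1556.2 - 959.0 = 597.2
Trade balance (goods + services) = 788.6 + 597.2 = 1385.8
Net primary income = 263.3
Net secondary income = 354.6 - 375.1 = -20.5
Current account = 1385.8 + 263.3 + (-20.5) = 1628.6
Financial account = -(1628.6 + (-190.4) + (-73.7)) = -1364.5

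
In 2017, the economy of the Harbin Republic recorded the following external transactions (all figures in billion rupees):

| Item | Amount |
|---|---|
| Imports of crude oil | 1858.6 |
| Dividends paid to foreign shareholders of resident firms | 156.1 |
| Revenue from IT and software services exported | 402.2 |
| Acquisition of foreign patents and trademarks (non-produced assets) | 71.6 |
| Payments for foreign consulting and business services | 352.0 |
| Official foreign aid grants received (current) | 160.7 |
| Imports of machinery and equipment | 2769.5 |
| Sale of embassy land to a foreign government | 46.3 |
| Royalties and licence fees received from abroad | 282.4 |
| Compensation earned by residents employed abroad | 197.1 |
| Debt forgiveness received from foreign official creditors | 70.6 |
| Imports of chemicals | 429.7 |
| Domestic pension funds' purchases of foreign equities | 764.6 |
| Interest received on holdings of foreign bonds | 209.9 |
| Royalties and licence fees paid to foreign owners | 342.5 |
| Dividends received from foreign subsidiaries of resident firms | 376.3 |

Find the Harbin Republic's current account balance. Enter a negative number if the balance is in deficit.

-4279.8

Goods: -1858.6 - 2769.5 - 429.7 = -5057.8
Services: 402.2 - 352.0 - 342.5 + 282.4 = -9.9
Primary income: 197.1 + 376.3 + 209.9 - 156.1 = 627.2
Secondary income: 160.7
Current account = (-5057.8) + (-9.9) + 627.2 + 160.7 = -4279.8
(Excluded from the current account — capital account: acquisition of foreign patents and trademarks (non-produced assets) 71.6, sale of embassy land to a foreign government 46.3, debt forgiveness received from foreign official creditors 70.6; financial account: domestic pension funds' purchases of foreign equities 764.6.)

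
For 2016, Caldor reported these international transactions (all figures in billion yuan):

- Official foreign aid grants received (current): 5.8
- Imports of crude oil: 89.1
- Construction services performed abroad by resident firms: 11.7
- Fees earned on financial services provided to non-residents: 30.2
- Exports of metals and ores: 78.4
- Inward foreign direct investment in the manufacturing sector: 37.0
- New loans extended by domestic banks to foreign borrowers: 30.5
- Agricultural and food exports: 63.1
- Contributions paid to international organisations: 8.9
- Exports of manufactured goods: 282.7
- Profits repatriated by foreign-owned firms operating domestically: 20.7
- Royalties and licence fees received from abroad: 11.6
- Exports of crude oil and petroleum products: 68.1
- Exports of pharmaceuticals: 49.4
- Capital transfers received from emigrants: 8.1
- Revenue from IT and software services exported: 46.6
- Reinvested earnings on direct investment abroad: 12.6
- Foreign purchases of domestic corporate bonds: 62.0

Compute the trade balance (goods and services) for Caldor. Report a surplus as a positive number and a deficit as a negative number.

552.7

Goods: 49.4 + 68.1 + 282.7 + 78.4 + 63.1 - 89.1 = 452.6
Services: 30.2 + 11.7 + 46.6 + 11.6 = 100.1
Trade balance = 452.6 + 100.1 = 552.7
(Excluded from the trade balance — secondary income: official foreign aid grants received (current) 5.8, contributions paid to international organisations 8.9; financial account: inward foreign direct investment in the manufacturing sector 37.0, new loans extended by domestic banks to foreign borrowers 30.5, foreign purchases of domestic corporate bonds 62.0; primary income: profits repatriated by foreign-owned firms operating domestically 20.7, reinvested earnings on direct investment abroad 12.6; capital account: capital transfers received from emigrants 8.1.)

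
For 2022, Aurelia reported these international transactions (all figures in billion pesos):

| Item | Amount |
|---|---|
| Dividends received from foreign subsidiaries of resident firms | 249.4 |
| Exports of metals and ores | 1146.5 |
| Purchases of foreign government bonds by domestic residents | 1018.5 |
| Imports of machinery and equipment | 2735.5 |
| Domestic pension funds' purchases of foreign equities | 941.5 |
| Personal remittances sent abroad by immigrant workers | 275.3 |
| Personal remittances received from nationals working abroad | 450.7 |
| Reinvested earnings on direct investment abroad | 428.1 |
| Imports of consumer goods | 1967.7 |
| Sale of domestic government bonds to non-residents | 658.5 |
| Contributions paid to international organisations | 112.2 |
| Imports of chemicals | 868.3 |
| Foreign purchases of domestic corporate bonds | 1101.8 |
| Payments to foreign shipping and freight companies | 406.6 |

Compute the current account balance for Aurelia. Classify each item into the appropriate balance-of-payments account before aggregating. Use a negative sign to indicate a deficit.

Goods: 1146.5 - 868.3 - 1967.7 - 2735.5 = -4425.0
Services: -406.6
Primary income: 428.1 + 249.4 = 677.5
Secondary income: 450.7 - 112.2 - 275.3 = 63.2
Current account = (-4425.0) + (-406.6) + 677.5 + 63.2 = -4090.9
(Excluded from the current account — financial account: purchases of foreign government bonds by domestic residents 1018.5, domestic pension funds' purchases of foreign equities 941.5, sale of domestic government bonds to non-residents 658.5, foreign purchases of domestic corporate bonds 1101.8.)

-4090.9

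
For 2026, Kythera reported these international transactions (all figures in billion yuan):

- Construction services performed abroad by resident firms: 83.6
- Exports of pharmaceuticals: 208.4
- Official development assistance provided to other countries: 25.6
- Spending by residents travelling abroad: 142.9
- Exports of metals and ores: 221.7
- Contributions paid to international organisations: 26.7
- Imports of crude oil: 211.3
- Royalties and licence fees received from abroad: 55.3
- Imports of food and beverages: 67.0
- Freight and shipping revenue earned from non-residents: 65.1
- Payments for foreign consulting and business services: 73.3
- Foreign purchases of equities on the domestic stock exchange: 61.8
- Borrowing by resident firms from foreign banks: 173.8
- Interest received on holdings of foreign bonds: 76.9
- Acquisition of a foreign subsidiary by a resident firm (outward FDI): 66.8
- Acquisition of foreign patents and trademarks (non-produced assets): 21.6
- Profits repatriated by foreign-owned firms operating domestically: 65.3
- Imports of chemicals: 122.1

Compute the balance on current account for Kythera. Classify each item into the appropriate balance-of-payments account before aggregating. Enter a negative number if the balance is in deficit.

-23.2

Goods: -67.0 - 211.3 + 221.7 - 122.1 + 208.4 = 29.7
Services: 65.1 - 73.3 - 142.9 + 83.6 + 55.3 = -12.2
Primary income: -65.3 + 76.9 = 11.6
Secondary income: -26.7 - 25.6 = -52.3
Current account = 29.7 + (-12.2) + 11.6 + (-52.3) = -23.2
(Excluded from the current account — financial account: foreign purchases of equities on the domestic stock exchange 61.8, borrowing by resident firms from foreign banks 173.8, acquisition of a foreign subsidiary by a resident firm (outward FDI) 66.8; capital account: acquisition of foreign patents and trademarks (non-produced assets) 21.6.)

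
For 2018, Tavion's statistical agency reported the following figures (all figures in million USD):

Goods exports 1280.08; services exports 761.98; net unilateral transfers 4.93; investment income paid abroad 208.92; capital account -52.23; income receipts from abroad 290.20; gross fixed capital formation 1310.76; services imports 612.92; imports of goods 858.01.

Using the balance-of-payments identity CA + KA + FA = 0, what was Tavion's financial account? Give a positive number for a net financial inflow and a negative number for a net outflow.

-605.11

Goods balance = 1280.08 - 858.01 = 422.07
Services balance = 761.98 - 612.92 = 149.06
Trade balance (goods + services) = 422.07 + 149.06 = 571.13
Net primary income = 290.20 - 208.92 = 81.28
Net secondary income = 4.93
Current account = 571.13 + 81.28 + 4.93 = 657.34
Financial account = -(657.34 + (-52.23)) = -605.11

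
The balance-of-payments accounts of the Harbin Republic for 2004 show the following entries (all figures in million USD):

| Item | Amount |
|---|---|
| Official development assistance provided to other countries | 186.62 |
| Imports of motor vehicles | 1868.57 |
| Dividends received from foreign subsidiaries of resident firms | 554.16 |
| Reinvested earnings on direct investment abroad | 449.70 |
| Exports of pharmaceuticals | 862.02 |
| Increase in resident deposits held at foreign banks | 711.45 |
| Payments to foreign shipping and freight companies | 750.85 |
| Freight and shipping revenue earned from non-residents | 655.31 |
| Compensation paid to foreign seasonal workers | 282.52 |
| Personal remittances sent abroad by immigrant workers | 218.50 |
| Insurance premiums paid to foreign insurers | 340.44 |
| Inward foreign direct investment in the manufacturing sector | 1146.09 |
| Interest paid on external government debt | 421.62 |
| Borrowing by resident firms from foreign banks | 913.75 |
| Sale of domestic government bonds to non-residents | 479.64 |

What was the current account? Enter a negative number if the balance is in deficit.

-1547.93

Goods: -1868.57 + 862.02 = -1006.55
Services: 655.31 - 750.85 - 340.44 = -435.98
Primary income: 554.16 - 421.62 - 282.52 + 449.70 = 299.72
Secondary income: -186.62 - 218.50 = -405.12
Current account = (-1006.55) + (-435.98) + 299.72 + (-405.12) = -1547.93
(Excluded from the current account — financial account: increase in resident deposits held at foreign banks 711.45, inward foreign direct investment in the manufacturing sector 1146.09, borrowing by resident firms from foreign banks 913.75, sale of domestic government bonds to non-residents 479.64.)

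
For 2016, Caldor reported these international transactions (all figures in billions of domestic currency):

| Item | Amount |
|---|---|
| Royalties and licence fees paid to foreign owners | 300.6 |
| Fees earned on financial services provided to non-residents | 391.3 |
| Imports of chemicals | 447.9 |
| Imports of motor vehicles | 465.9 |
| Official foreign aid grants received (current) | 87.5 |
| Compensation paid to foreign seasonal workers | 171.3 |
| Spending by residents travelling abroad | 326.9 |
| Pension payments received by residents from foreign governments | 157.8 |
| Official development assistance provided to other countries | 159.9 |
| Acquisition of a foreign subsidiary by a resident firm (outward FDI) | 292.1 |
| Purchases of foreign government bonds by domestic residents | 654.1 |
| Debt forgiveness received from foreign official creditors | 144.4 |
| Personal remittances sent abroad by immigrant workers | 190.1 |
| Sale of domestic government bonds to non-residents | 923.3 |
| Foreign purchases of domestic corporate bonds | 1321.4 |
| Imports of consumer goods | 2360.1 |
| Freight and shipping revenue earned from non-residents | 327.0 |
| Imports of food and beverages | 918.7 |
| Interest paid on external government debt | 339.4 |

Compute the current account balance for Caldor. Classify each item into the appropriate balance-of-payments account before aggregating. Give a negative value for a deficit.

Goods: -918.7 - 2360.1 - 447.9 - 465.9 = -4192.6
Services: 327.0 + 391.3 - 300.6 - 326.9 = 90.8
Primary income: -171.3 - 339.4 = -510.7
Secondary income: -159.9 - 190.1 + 157.8 + 87.5 = -104.7
Current account = (-4192.6) + 90.8 + (-510.7) + (-104.7) = -4717.2
(Excluded from the current account — financial account: acquisition of a foreign subsidiary by a resident firm (outward FDI) 292.1, purchases of foreign government bonds by domestic residents 654.1, sale of domestic government bonds to non-residents 923.3, foreign purchases of domestic corporate bonds 1321.4; capital account: debt forgiveness received from foreign official creditors 144.4.)

-4717.2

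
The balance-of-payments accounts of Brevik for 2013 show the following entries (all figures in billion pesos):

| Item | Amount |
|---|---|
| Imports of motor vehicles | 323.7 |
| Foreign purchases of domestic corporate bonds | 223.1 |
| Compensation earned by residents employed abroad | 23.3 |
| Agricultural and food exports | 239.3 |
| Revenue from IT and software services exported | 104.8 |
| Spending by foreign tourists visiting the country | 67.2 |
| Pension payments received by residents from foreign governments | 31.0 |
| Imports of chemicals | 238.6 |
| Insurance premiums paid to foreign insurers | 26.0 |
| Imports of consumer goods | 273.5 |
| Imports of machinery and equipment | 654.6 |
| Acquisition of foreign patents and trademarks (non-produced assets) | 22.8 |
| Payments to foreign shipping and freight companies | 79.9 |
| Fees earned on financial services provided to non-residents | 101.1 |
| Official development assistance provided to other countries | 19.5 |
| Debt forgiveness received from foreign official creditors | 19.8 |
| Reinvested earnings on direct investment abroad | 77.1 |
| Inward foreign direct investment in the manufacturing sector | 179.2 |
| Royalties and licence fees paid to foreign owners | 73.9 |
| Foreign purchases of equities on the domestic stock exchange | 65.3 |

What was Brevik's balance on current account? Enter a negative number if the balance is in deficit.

Goods: -323.7 - 654.6 - 273.5 - 238.6 + 239.3 = -1251.1
Services: -73.9 - 26.0 - 79.9 + 101.1 + 104.8 + 67.2 = 93.3
Primary income: 77.1 + 23.3 = 100.4
Secondary income: -19.5 + 31.0 = 11.5
Current account = (-1251.1) + 93.3 + 100.4 + 11.5 = -1045.9
(Excluded from the current account — financial account: foreign purchases of domestic corporate bonds 223.1, inward foreign direct investment in the manufacturing sector 179.2, foreign purchases of equities on the domestic stock exchange 65.3; capital account: acquisition of foreign patents and trademarks (non-produced assets) 22.8, debt forgiveness received from foreign official creditors 19.8.)

-1045.9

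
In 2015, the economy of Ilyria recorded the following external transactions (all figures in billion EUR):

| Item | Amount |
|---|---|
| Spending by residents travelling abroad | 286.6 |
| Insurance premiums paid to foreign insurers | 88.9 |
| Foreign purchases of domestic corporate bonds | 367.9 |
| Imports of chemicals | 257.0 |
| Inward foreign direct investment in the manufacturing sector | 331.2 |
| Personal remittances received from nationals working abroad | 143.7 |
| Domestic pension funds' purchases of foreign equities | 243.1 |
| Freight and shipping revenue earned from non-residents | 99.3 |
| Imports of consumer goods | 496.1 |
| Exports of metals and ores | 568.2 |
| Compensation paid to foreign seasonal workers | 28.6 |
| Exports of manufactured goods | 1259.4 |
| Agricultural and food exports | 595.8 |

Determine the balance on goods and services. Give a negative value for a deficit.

Goods: 595.8 + 1259.4 - 257.0 - 496.1 + 568.2 = 1670.3
Services: -88.9 + 99.3 - 286.6 = -276.2
Trade balance = 1670.3 + (-276.2) = 1394.1
(Excluded from the trade balance — financial account: foreign purchases of domestic corporate bonds 367.9, inward foreign direct investment in the manufacturing sector 331.2, domestic pension funds' purchases of foreign equities 243.1; secondary income: personal remittances received from nationals working abroad 143.7; primary income: compensation paid to foreign seasonal workers 28.6.)

1394.1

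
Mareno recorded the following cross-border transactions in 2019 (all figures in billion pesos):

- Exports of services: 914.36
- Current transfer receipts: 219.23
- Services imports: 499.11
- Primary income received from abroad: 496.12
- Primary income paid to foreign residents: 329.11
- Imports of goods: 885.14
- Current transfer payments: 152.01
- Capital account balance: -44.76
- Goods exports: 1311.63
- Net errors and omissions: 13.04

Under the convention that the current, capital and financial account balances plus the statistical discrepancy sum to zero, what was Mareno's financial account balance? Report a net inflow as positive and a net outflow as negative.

Goods balance = 1311.63 - 885.14 = 426.49
Services balance = 914.36 - 499.11 = 415.25
Trade balance (goods + services) = 426.49 + 415.25 = 841.74
Net primary income = 496.12 - 329.11 = 167.01
Net secondary income = 219.23 - 152.01 = 67.22
Current account = 841.74 + 167.01 + 67.22 = 1075.97
Financial account = -(1075.97 + (-44.76) + 13.04) = -1044.25

-1044.25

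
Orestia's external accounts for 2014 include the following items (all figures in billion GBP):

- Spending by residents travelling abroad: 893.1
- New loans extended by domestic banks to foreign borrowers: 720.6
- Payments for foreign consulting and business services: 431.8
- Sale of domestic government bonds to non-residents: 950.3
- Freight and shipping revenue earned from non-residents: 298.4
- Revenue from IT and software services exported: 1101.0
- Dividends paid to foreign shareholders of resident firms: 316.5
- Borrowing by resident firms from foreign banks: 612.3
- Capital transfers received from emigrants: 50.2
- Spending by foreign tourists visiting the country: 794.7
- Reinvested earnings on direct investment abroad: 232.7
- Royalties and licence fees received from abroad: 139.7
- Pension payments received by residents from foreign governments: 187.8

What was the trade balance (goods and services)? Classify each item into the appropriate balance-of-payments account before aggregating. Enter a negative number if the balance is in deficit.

Services: -431.8 + 298.4 + 794.7 + 1101.0 + 139.7 - 893.1 = 1008.9
Trade balance = 0.0 + 1008.9 = 1008.9
(Excluded from the trade balance — financial account: new loans extended by domestic banks to foreign borrowers 720.6, sale of domestic government bonds to non-residents 950.3, borrowing by resident firms from foreign banks 612.3; primary income: dividends paid to foreign shareholders of resident firms 316.5, reinvested earnings on direct investment abroad 232.7; capital account: capital transfers received from emigrants 50.2; secondary income: pension payments received by residents from foreign governments 187.8.)

1008.9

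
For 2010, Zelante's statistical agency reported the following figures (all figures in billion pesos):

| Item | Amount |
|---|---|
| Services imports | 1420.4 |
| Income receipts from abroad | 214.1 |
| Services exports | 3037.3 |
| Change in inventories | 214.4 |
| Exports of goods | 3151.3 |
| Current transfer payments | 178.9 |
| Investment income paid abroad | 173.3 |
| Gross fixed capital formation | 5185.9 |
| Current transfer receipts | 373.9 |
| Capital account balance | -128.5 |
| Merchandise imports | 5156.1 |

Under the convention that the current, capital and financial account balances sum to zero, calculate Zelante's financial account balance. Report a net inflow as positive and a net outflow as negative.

Goods balance = 3151.3 - 5156.1 = -2004.8
Services balance = 3037.3 - 1420.4 = 1616.9
Trade balance (goods + services) = -2004.8 + 1616.9 = -387.9
Net primary income = 214.1 - 173.3 = 40.8
Net secondary income = 373.9 - 178.9 = 195.0
Current account = -387.9 + 40.8 + 195.0 = -152.1
Financial account = -(-152.1 + (-128.5)) = 280.6

280.6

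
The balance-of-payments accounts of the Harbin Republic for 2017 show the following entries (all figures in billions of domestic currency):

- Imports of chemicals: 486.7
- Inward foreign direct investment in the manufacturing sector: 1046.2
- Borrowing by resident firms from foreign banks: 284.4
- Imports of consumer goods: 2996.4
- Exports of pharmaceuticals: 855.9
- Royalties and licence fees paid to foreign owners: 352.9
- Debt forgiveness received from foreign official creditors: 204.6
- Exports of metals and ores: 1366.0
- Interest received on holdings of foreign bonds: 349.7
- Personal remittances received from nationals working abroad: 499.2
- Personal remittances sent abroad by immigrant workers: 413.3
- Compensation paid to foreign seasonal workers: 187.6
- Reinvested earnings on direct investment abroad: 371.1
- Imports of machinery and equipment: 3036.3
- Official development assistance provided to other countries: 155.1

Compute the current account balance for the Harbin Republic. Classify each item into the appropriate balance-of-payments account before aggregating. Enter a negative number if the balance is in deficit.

Goods: -3036.3 - 486.7 + 1366.0 - 2996.4 + 855.9 = -4297.5
Services: -352.9
Primary income: 371.1 + 349.7 - 187.6 = 533.2
Secondary income: -413.3 - 155.1 + 499.2 = -69.2
Current account = (-4297.5) + (-352.9) + 533.2 + (-69.2) = -4186.4
(Excluded from the current account — financial account: inward foreign direct investment in the manufacturing sector 1046.2, borrowing by resident firms from foreign banks 284.4; capital account: debt forgiveness received from foreign official creditors 204.6.)

-4186.4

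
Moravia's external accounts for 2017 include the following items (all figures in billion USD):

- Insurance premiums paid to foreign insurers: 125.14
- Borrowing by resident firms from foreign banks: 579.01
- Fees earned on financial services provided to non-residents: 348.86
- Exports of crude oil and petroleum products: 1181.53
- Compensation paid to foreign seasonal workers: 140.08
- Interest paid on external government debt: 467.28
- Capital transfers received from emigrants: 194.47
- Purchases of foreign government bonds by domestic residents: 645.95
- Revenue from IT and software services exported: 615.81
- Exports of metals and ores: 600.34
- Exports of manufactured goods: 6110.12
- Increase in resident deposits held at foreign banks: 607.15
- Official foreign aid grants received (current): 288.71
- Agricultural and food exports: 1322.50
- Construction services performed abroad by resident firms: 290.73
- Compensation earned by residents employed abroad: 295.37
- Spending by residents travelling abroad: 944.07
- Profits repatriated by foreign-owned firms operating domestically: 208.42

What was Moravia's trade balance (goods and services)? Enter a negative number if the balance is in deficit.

9400.68

Goods: 6110.12 + 1322.50 + 600.34 + 1181.53 = 9214.49
Services: -125.14 - 944.07 + 615.81 + 348.86 + 290.73 = 186.19
Trade balance = 9214.49 + 186.19 = 9400.68
(Excluded from the trade balance — financial account: borrowing by resident firms from foreign banks 579.01, purchases of foreign government bonds by domestic residents 645.95, increase in resident deposits held at foreign banks 607.15; primary income: compensation paid to foreign seasonal workers 140.08, interest paid on external government debt 467.28, compensation earned by residents employed abroad 295.37, profits repatriated by foreign-owned firms operating domestically 208.42; capital account: capital transfers received from emigrants 194.47; secondary income: official foreign aid grants received (current) 288.71.)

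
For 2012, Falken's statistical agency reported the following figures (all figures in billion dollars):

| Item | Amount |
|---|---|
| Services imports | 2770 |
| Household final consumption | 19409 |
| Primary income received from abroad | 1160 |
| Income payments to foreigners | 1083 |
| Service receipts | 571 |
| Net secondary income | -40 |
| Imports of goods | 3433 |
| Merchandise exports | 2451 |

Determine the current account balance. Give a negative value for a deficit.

Goods balance = 2451 - 3433 = -982
Services balance = 571 - 2770 = -2199
Trade balance (goods + services) = -982 + (-2199) = -3181
Net primary income = 1160 - 1083 = 77
Net secondary income = -40
Current account = -3181 + 77 + (-40) = -3144

-3144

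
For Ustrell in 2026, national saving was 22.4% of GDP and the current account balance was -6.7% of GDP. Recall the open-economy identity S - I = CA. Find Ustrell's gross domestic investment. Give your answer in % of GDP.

I = S - CA = 22.4 - (-6.7) = 29.1

29.1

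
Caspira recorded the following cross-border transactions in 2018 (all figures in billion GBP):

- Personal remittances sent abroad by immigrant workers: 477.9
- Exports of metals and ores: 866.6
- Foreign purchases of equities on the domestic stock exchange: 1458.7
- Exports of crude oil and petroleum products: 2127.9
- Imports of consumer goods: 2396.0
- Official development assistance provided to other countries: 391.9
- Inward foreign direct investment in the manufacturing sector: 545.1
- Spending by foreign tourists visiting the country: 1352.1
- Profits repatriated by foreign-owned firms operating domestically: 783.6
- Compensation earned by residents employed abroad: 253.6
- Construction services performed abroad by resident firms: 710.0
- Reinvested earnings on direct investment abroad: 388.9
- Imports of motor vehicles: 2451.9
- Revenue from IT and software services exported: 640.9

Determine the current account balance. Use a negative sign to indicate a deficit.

-161.3

Goods: 866.6 - 2451.9 - 2396.0 + 2127.9 = -1853.4
Services: 640.9 + 1352.1 + 710.0 = 2703.0
Primary income: 253.6 + 388.9 - 783.6 = -141.1
Secondary income: -391.9 - 477.9 = -869.8
Current account = (-1853.4) + 2703.0 + (-141.1) + (-869.8) = -161.3
(Excluded from the current account — financial account: foreign purchases of equities on the domestic stock exchange 1458.7, inward foreign direct investment in the manufacturing sector 545.1.)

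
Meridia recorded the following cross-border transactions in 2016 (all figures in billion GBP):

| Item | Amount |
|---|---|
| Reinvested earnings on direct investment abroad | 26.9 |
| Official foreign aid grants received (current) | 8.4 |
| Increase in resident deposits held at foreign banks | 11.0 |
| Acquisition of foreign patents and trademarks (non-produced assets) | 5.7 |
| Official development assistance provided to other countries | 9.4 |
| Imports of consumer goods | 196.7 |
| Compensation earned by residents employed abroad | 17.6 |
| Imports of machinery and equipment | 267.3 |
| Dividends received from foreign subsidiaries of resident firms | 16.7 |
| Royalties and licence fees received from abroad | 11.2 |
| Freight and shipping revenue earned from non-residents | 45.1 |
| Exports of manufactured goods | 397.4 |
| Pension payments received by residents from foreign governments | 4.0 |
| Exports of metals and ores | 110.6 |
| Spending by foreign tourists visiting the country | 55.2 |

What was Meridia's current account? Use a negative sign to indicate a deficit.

Goods: 110.6 - 267.3 - 196.7 + 397.4 = 44.0
Services: 11.2 + 55.2 + 45.1 = 111.5
Primary income: 17.6 + 26.9 + 16.7 = 61.2
Secondary income: 4.0 - 9.4 + 8.4 = 3.0
Current account = 44.0 + 111.5 + 61.2 + 3.0 = 219.7
(Excluded from the current account — financial account: increase in resident deposits held at foreign banks 11.0; capital account: acquisition of foreign patents and trademarks (non-produced assets) 5.7.)

219.7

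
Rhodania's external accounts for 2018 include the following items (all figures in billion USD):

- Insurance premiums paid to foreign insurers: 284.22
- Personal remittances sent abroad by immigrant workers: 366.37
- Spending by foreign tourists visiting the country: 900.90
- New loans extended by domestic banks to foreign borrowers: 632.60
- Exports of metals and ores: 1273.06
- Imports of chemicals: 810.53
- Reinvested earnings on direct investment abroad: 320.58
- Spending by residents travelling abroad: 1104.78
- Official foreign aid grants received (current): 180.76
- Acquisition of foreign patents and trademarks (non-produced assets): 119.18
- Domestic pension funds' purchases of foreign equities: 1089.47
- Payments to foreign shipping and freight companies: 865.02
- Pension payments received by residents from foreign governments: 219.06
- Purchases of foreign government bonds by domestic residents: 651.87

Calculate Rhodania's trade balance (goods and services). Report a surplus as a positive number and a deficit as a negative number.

-890.59

Goods: 1273.06 - 810.53 = 462.53
Services: -1104.78 + 900.90 - 284.22 - 865.02 = -1353.12
Trade balance = 462.53 + (-1353.12) = -890.59
(Excluded from the trade balance — secondary income: personal remittances sent abroad by immigrant workers 366.37, official foreign aid grants received (current) 180.76, pension payments received by residents from foreign governments 219.06; financial account: new loans extended by domestic banks to foreign borrowers 632.60, domestic pension funds' purchases of foreign equities 1089.47, purchases of foreign government bonds by domestic residents 651.87; primary income: reinvested earnings on direct investment abroad 320.58; capital account: acquisition of foreign patents and trademarks (non-produced assets) 119.18.)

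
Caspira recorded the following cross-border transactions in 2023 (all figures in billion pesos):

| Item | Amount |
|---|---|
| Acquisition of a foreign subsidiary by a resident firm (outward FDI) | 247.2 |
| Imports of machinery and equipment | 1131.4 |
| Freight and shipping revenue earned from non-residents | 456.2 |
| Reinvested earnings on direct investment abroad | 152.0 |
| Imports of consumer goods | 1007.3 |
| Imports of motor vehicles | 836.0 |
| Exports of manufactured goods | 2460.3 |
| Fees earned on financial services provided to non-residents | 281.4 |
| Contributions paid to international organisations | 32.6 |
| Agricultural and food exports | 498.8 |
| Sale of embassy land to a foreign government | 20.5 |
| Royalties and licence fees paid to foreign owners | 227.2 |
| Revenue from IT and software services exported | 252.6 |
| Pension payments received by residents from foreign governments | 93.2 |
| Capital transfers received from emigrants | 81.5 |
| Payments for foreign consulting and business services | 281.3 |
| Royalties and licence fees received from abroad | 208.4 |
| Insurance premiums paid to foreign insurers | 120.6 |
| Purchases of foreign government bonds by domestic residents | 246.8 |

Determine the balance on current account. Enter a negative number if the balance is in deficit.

766.5

Goods: -1131.4 - 836.0 + 498.8 - 1007.3 + 2460.3 = -15.6
Services: 252.6 + 281.4 + 208.4 + 456.2 - 227.2 - 281.3 - 120.6 = 569.5
Primary income: 152.0
Secondary income: -32.6 + 93.2 = 60.6
Current account = (-15.6) + 569.5 + 152.0 + 60.6 = 766.5
(Excluded from the current account — financial account: acquisition of a foreign subsidiary by a resident firm (outward FDI) 247.2, purchases of foreign government bonds by domestic residents 246.8; capital account: sale of embassy land to a foreign government 20.5, capital transfers received from emigrants 81.5.)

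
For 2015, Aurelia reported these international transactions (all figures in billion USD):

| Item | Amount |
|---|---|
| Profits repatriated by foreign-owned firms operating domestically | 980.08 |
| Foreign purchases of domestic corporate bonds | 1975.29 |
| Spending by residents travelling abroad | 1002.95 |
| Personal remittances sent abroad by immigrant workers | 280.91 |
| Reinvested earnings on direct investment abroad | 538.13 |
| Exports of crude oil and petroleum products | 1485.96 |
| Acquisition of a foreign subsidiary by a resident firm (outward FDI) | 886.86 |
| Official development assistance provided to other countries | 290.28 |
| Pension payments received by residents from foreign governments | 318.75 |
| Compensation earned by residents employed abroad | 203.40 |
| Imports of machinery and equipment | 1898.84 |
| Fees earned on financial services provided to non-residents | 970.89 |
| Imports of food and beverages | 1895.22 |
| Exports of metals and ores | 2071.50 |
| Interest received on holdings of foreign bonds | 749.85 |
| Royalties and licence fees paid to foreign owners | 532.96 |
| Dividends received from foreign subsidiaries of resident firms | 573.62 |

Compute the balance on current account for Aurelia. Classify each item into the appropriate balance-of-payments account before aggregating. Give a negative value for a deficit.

30.86

Goods: 1485.96 + 2071.50 - 1895.22 - 1898.84 = -236.60
Services: -532.96 + 970.89 - 1002.95 = -565.02
Primary income: 538.13 + 203.40 + 749.85 + 573.62 - 980.08 = 1084.92
Secondary income: -290.28 + 318.75 - 280.91 = -252.44
Current account = (-236.60) + (-565.02) + 1084.92 + (-252.44) = 30.86
(Excluded from the current account — financial account: foreign purchases of domestic corporate bonds 1975.29, acquisition of a foreign subsidiary by a resident firm (outward FDI) 886.86.)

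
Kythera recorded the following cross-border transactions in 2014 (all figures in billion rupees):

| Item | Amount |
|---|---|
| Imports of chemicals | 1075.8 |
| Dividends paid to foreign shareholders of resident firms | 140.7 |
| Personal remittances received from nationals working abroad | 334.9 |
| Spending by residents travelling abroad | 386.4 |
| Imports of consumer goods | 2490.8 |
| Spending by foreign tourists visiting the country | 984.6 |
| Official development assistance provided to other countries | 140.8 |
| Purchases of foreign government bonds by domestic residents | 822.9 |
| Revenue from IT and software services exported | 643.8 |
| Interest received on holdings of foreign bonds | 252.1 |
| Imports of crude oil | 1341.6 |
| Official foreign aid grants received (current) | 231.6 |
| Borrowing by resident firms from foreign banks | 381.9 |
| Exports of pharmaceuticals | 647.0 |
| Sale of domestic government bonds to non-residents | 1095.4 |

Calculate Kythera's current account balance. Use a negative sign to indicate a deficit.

-2482.1

Goods: 647.0 - 2490.8 - 1341.6 - 1075.8 = -4261.2
Services: -386.4 + 984.6 + 643.8 = 1242.0
Primary income: 252.1 - 140.7 = 111.4
Secondary income: -140.8 + 334.9 + 231.6 = 425.7
Current account = (-4261.2) + 1242.0 + 111.4 + 425.7 = -2482.1
(Excluded from the current account — financial account: purchases of foreign government bonds by domestic residents 822.9, borrowing by resident firms from foreign banks 381.9, sale of domestic government bonds to non-residents 1095.4.)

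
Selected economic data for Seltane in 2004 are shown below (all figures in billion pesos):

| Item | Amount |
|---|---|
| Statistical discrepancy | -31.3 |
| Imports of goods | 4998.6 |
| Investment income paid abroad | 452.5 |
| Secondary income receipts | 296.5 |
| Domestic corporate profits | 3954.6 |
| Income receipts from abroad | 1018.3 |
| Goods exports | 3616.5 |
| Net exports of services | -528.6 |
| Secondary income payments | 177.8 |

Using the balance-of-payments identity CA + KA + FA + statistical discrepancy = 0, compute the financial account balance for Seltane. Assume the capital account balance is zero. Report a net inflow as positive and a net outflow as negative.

1257.5

Goods balance = 3616.5 - 4998.6 = -1382.1
Services balance = -528.6
Trade balance (goods + services) = -1382.1 + (-528.6) = -1910.7
Net primary income = 1018.3 - 452.5 = 565.8
Net secondary income = 296.5 - 177.8 = 118.7
Current account = -1910.7 + 565.8 + 118.7 = -1226.2
Financial account = -(-1226.2 + (-31.3)) = 1257.5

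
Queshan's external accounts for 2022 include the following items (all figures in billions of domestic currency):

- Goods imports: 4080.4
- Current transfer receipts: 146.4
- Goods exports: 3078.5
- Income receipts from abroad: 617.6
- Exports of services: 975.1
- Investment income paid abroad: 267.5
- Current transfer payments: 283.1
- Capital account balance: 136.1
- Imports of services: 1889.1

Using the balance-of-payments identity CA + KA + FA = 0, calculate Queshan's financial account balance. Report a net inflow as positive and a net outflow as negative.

Goods balance = 3078.5 - 4080.4 = -1001.9
Services balance = 975.1 - 1889.1 = -914.0
Trade balance (goods + services) = -1001.9 + (-914.0) = -1915.9
Net primary income = 617.6 - 267.5 = 350.1
Net secondary income = 146.4 - 283.1 = -136.7
Current account = -1915.9 + 350.1 + (-136.7) = -1702.5
Financial account = -(-1702.5 + 136.1) = 1566.4

1566.4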